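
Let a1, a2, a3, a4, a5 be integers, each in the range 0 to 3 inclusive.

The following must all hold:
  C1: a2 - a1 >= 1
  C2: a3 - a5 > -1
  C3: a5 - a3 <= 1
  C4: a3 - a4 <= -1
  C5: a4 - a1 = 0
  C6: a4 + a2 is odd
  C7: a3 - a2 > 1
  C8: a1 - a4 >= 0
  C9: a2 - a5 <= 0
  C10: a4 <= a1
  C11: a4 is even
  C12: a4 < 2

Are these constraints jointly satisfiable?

Unsatisfiable

Constraints 1, 3, 4, 8, and 9 give a2 − a1 ≥ 1, a1 − a4 ≥ 0, a4 − a3 ≥ 1, a3 − a5 ≥ -1, a5 − a2 ≥ 0.
Adding all 5 inequalities: the left sides telescope to 0, and the right sides sum to 1 + 0 + 1 + (-1) + 0 = 1. So 0 ≥ 1, which is false.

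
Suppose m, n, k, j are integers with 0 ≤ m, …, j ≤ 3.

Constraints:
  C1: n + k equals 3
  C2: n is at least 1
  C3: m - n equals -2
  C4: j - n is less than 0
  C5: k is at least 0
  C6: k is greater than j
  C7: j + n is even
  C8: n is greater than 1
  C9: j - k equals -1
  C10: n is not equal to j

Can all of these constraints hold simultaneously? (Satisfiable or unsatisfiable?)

Satisfiable

The assignment m = 0, n = 2, k = 1, j = 0 works:
  constraint 1 holds since n + k = 3.
  constraint 3 holds since m - n = -2.
The rest check out directly.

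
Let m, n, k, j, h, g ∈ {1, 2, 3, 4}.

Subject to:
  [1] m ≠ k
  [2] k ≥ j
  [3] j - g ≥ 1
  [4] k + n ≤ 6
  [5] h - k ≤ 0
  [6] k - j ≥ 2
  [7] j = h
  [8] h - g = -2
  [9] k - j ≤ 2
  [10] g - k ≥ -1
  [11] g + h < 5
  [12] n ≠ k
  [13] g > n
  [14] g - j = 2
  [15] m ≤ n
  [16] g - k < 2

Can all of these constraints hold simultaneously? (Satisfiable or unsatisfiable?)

Unsatisfiable

Constraints 3, 6, and 10 give g − k ≥ -1, k − j ≥ 2, j − g ≥ 1.
Adding all 3 inequalities: the left sides telescope to 0, and the right sides sum to (-1) + 2 + 1 = 2. So 0 ≥ 2, which is false.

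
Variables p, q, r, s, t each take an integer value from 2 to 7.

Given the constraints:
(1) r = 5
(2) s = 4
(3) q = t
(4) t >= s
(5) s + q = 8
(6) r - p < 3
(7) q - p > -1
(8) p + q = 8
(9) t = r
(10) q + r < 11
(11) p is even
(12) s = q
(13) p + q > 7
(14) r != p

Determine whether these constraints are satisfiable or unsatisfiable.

Unsatisfiable

Constraint 2 fixes s = 4 and constraint 1 fixes r = 5. Constraints 3, 9, and 12 give s = q = t = r, so s = r. But 4 ≠ 5 — contradiction.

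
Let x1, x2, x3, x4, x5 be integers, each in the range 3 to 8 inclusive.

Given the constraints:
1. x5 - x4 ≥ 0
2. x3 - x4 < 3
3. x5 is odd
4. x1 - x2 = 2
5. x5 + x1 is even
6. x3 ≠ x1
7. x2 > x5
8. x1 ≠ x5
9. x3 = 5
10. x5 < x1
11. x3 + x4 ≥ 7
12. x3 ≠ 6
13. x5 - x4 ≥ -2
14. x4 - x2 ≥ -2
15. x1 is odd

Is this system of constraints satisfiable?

Try x1 = 7, x2 = 5, x3 = 5, x4 = 3, x5 = 3.
Check constraint 1: x5 - x4 = 0; constraint 2: x3 - x4 = 2. The remaining constraints are straightforward to verify.

Satisfiable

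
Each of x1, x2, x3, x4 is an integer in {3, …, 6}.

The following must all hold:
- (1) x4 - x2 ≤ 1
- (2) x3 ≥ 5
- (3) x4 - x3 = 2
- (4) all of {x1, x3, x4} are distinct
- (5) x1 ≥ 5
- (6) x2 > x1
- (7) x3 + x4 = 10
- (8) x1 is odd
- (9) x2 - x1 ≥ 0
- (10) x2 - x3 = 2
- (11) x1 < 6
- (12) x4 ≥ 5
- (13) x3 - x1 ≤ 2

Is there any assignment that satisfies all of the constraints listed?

Unsatisfiable

Constraints 2, 5, and 12 confine each of x1, x3, x4 to the 2 values {5, 6} (the domain already gives each ≤ 6).
Constraint 4 requires all 3 of them to be distinct, but only 2 values are available — impossible by the pigeonhole principle.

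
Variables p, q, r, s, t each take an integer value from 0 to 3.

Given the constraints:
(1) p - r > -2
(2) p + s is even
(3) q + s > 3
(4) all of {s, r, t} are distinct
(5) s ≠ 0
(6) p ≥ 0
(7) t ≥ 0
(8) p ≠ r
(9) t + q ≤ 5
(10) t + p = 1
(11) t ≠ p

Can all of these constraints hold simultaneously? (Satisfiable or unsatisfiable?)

Satisfiable

Try p = 1, q = 2, r = 2, s = 3, t = 0.
Check constraint 1: p - r = -1; constraint 3: q + s = 5. The remaining constraints are straightforward to verify.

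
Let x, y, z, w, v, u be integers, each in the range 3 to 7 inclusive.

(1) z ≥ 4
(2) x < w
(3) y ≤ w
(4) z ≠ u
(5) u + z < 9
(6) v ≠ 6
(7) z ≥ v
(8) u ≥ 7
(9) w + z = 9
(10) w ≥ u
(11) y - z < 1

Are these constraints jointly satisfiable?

From constraints 8 and 10: w ≥ u ≥ 7. From constraint 1: z ≥ 4. Hence w + z ≥ 11. But constraint 9 requires w + z = 9, and 9 < 11. Contradiction.

Unsatisfiable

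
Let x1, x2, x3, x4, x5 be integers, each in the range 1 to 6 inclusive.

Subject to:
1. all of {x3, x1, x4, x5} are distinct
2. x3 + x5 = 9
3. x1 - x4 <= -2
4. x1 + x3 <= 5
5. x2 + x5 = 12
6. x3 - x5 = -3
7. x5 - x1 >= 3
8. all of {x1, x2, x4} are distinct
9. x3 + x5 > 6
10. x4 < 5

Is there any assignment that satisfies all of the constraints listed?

Satisfiable

Take x1 = 1, x2 = 6, x3 = 3, x4 = 4, x5 = 6. Then constraint 2: x3 + x5 = 9; constraint 3: x1 - x4 = -3; constraint 4: x1 + x3 = 4, and every other listed constraint is also met.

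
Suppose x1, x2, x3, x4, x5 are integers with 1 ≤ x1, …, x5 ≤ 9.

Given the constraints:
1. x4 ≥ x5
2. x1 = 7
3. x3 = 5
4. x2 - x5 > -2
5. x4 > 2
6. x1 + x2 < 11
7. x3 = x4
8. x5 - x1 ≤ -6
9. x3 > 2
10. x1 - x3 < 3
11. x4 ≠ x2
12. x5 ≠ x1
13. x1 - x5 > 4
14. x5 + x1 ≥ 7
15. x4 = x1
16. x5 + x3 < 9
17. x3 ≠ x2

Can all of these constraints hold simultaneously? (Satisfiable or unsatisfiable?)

Unsatisfiable

Constraint 3 fixes x3 = 5 and constraint 2 fixes x1 = 7. Constraints 7 and 15 give x3 = x4 = x1, so x3 = x1. But 5 ≠ 7 — contradiction.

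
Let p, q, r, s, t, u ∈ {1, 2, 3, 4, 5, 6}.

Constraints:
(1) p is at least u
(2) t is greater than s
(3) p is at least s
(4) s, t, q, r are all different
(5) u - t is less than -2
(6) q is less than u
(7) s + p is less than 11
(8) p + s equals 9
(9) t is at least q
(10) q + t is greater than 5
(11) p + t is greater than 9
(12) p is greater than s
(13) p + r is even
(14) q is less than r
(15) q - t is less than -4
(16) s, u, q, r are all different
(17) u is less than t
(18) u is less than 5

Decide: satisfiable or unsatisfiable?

Satisfiable

Take p = 5, q = 1, r = 5, s = 4, t = 6, u = 3. Then constraint 5: u - t = -3; constraint 7: s + p = 9, and every other listed constraint is also met.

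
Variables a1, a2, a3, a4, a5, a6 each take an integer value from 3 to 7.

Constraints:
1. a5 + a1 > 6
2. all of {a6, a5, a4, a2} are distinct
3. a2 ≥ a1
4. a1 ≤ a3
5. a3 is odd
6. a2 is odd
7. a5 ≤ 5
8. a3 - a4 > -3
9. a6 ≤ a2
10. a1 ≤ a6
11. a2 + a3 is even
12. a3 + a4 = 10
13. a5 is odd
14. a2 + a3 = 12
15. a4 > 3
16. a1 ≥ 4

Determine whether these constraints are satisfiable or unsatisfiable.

Satisfiable

One satisfying assignment is a1 = 5, a2 = 7, a3 = 5, a4 = 5, a5 = 3, a6 = 6.
For the less obvious constraints — constraint 1: a5 + a1 = 8; constraint 8: a3 - a4 = 0; constraint 12: a3 + a4 = 10 — and the others hold by inspection.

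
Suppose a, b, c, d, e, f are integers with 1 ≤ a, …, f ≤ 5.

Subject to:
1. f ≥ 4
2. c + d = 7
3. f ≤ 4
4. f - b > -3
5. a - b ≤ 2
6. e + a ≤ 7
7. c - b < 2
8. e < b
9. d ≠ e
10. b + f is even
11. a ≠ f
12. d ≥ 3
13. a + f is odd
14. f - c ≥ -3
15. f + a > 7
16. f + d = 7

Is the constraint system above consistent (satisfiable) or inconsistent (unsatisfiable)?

Setting (a, b, c, d, e, f) = (5, 4, 4, 3, 2, 4) satisfies everything: constraint 2: c + d = 7; constraint 4: f - b = 0; constraint 5: a - b = 1, and the others follow.

Satisfiable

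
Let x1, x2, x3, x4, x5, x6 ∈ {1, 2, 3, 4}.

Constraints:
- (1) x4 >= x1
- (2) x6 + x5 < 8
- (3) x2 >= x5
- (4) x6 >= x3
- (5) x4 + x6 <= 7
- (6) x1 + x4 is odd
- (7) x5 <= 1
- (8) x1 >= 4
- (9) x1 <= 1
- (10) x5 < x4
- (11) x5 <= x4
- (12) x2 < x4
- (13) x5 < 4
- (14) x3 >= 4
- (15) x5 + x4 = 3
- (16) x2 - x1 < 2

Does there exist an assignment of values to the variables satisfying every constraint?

From constraints 1 and 8: x4 ≥ x1 ≥ 4. From constraints 4 and 14: x6 ≥ x3 ≥ 4. Hence x4 + x6 ≥ 8. But constraint 5 requires x4 + x6 ≤ 7, and 7 < 8. Contradiction.

Unsatisfiable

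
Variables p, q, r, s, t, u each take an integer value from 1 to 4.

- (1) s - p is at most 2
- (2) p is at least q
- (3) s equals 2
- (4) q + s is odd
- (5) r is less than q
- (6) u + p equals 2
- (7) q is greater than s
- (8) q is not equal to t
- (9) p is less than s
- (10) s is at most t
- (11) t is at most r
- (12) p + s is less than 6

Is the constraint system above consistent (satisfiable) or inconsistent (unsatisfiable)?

Constraints 2, 5, 9, 10, and 11 give q ≤ p, p < s, s ≤ t, t ≤ r, r < q. Chaining: q ≤ p < s ≤ t ≤ r < q, which forces q < q — impossible.

Unsatisfiable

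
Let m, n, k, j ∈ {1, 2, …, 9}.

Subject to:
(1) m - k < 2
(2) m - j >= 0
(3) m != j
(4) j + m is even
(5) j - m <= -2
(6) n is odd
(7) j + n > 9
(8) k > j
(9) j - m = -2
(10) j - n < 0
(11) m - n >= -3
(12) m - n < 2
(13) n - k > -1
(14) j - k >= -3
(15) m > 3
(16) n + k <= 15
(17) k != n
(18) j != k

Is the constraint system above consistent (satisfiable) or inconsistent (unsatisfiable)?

Try m = 6, n = 7, k = 6, j = 4.
Check constraint 1: m - k = 0; constraint 2: m - j = 2; constraint 5: j - m = -2. The remaining constraints are straightforward to verify.

Satisfiable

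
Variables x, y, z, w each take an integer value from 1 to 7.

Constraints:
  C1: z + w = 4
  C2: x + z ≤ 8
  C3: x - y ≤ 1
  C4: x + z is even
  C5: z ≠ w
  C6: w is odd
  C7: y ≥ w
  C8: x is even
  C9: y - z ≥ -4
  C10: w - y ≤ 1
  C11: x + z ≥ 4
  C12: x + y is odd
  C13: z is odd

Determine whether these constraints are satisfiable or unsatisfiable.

Unsatisfiable

Constraint 8 makes x even and constraint 13 makes z odd, so x + z must be odd. Constraint 4 says x + z is even — contradiction.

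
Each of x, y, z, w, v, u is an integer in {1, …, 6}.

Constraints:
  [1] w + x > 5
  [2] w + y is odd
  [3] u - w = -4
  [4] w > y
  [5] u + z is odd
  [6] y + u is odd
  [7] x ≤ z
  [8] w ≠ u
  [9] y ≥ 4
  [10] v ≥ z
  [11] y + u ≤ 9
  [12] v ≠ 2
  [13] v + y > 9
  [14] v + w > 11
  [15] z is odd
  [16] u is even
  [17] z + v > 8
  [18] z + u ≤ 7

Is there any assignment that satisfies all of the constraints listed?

Satisfiable

The assignment x = 1, y = 5, z = 3, w = 6, v = 6, u = 2 works:
  constraint 1 holds since w + x = 7.
  constraint 3 holds since u - w = -4.
  constraint 11 holds since y + u = 7.
The rest check out directly.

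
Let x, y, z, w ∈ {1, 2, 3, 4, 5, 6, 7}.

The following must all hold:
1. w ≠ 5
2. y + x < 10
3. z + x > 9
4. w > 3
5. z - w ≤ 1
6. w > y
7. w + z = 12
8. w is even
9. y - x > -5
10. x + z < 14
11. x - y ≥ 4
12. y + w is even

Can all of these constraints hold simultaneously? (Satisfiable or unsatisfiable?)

Satisfiable

Try x = 6, y = 2, z = 6, w = 6.
Check constraint 2: y + x = 8; constraint 3: z + x = 12; constraint 5: z - w = 0. The remaining constraints are straightforward to verify.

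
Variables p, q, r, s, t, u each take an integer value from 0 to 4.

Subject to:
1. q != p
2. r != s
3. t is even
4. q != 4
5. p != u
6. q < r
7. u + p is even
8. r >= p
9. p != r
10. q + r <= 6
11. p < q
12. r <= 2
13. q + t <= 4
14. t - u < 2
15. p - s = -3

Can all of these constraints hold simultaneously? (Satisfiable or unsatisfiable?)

Satisfiable

One satisfying assignment is p = 0, q = 1, r = 2, s = 3, t = 2, u = 2.
For the less obvious constraints — constraint 10: q + r = 3; constraint 13: q + t = 3 — and the others hold by inspection.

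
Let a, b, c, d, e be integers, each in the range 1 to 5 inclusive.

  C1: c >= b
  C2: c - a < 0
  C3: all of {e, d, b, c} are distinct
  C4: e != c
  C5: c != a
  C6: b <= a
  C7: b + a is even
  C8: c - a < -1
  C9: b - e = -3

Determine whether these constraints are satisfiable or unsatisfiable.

Satisfiable

Setting (a, b, c, d, e) = (5, 1, 3, 2, 4) satisfies everything: constraint 2: c - a = -2; constraint 8: c - a = -2, and the others follow.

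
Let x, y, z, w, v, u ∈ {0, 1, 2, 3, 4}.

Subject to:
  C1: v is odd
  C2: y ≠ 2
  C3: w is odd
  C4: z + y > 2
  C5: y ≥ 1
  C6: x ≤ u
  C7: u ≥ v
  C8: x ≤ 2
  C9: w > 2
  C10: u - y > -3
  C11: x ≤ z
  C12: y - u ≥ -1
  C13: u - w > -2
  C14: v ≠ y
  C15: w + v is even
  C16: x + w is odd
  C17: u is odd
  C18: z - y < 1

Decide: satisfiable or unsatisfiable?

Take x = 0, y = 3, z = 2, w = 3, v = 1, u = 3. Then constraint 4: z + y = 5; constraint 10: u - y = 0; constraint 12: y - u = 0, and every other listed constraint is also met.

Satisfiable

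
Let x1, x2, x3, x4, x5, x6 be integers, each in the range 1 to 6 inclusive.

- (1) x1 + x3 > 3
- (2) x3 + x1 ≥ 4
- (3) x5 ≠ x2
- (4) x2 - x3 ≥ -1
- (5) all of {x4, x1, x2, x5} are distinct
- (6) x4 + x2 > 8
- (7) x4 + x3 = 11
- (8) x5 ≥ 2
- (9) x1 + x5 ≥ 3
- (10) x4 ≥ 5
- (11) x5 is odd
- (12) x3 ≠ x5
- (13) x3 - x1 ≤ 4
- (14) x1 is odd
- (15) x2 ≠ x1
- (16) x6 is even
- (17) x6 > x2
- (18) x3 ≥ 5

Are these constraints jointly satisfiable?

Satisfiable

One satisfying assignment is x1 = 1, x2 = 5, x3 = 5, x4 = 6, x5 = 3, x6 = 6.
For the less obvious constraints — constraint 1: x1 + x3 = 6; constraint 2: x3 + x1 = 6 — and the others hold by inspection.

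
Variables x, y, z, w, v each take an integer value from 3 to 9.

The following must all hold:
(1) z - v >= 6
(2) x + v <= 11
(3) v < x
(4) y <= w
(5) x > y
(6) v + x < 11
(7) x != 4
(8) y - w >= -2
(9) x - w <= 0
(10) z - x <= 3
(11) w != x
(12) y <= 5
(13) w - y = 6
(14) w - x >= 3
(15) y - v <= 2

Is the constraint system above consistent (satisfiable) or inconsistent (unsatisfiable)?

Constraints 1, 8, 10, 14, and 15 give v − y ≥ -2, y − w ≥ -2, w − x ≥ 3, x − z ≥ -3, z − v ≥ 6.
Adding all 5 inequalities: the left sides telescope to 0, and the right sides sum to (-2) + (-2) + 3 + (-3) + 6 = 2. So 0 ≥ 2, which is false.

Unsatisfiable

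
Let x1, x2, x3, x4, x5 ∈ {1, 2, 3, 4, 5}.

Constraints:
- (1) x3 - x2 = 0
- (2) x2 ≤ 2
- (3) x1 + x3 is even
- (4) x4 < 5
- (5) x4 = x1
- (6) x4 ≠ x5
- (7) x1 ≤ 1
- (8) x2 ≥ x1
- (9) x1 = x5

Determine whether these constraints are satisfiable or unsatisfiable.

From constraints 5 and 9, x4 = x1 = x5, so x4 = x5. But constraint 6 says x4 ≠ x5. Contradiction.

Unsatisfiable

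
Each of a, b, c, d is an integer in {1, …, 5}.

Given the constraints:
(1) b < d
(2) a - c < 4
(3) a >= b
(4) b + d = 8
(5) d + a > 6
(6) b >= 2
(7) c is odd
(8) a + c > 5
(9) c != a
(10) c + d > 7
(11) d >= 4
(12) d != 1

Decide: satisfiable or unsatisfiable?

Satisfiable

The assignment a = 4, b = 3, c = 3, d = 5 works:
  constraint 2 holds since a - c = 1.
  constraint 4 holds since b + d = 8.
  constraint 5 holds since d + a = 9.
The rest check out directly.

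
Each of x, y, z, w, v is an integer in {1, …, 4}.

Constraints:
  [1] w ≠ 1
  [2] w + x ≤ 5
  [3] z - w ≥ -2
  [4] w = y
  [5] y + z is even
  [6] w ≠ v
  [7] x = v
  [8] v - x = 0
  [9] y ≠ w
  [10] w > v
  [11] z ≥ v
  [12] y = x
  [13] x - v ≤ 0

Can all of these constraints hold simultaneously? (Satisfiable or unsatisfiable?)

From constraints 4, 7, and 12, w = y = x = v, so w = v. But constraint 6 says w ≠ v. Contradiction.

Unsatisfiable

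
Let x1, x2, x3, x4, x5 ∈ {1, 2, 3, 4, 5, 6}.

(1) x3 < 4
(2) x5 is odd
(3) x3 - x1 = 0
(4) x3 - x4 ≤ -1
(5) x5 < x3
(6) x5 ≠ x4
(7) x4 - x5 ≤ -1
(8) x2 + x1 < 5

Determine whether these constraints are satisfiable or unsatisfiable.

Unsatisfiable

Constraints 4, 5, and 7 give x5 < x3, x3 < x4, x4 < x5. Chaining: x5 < x3 < x4 < x5, which forces x5 < x5 — impossible.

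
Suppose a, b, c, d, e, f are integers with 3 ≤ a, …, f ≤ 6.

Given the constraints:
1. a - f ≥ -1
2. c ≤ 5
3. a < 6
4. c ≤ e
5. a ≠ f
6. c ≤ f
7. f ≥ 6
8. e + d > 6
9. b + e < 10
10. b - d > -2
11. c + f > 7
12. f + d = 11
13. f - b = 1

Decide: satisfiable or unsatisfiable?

Satisfiable

Try a = 5, b = 5, c = 3, d = 5, e = 3, f = 6.
Check constraint 1: a - f = -1; constraint 8: e + d = 8; constraint 9: b + e = 8. The remaining constraints are straightforward to verify.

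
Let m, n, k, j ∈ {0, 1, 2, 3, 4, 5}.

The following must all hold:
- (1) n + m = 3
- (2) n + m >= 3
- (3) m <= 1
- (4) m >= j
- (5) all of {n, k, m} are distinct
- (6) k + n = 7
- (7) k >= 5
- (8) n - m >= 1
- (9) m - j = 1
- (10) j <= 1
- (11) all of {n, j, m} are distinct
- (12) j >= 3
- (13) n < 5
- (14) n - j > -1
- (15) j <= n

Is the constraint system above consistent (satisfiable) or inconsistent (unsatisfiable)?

From constraint 7: k ≥ 5. From constraints 12 and 15: n ≥ j ≥ 3. Hence k + n ≥ 8. But constraint 6 requires k + n = 7, and 7 < 8. Contradiction.

Unsatisfiable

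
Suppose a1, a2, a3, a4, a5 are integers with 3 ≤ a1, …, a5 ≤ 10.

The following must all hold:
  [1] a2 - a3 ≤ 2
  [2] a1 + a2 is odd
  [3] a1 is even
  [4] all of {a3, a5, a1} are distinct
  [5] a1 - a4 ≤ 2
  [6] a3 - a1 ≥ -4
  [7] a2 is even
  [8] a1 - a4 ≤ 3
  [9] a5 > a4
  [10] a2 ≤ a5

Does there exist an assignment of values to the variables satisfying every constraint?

Constraint 3 makes a1 even and constraint 7 makes a2 even, so a1 + a2 must be even. Constraint 2 says a1 + a2 is odd — contradiction.

Unsatisfiable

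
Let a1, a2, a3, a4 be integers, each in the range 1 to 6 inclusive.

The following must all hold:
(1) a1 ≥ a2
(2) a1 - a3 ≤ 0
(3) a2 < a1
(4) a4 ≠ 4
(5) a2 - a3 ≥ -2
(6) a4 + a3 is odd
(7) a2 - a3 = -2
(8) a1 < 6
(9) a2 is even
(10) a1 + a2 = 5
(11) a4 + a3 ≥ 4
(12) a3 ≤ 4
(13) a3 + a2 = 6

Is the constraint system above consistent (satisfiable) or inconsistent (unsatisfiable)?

Try a1 = 3, a2 = 2, a3 = 4, a4 = 3.
Check constraint 2: a1 - a3 = -1; constraint 5: a2 - a3 = -2; constraint 7: a2 - a3 = -2. The remaining constraints are straightforward to verify.

Satisfiable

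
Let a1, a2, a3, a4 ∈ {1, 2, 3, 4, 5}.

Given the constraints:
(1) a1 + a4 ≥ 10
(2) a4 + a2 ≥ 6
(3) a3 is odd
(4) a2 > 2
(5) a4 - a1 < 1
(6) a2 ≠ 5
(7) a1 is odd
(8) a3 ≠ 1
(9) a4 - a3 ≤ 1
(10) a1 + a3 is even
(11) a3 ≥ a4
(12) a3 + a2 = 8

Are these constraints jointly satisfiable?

The assignment a1 = 5, a2 = 3, a3 = 5, a4 = 5 works:
  constraint 1 holds since a1 + a4 = 10.
  constraint 2 holds since a4 + a2 = 8.
The rest check out directly.

Satisfiable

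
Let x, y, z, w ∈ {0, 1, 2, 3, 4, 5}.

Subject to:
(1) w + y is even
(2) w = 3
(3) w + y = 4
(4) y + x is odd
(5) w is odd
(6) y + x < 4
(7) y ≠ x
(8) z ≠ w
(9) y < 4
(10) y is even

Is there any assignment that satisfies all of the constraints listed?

Constraint 5 makes w odd and constraint 10 makes y even, so w + y must be odd. Constraint 1 says w + y is even — contradiction.

Unsatisfiable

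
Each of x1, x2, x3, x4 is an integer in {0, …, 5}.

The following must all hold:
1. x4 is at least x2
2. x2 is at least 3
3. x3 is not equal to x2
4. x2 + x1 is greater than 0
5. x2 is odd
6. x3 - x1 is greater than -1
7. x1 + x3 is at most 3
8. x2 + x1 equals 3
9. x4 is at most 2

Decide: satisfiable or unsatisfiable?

From constraints 1 and 2: x4 ≥ x2 and x2 ≥ 3, so x4 ≥ 3. From constraint 9: x4 ≤ 2. But 2 < 3, so no value of x4 works.

Unsatisfiable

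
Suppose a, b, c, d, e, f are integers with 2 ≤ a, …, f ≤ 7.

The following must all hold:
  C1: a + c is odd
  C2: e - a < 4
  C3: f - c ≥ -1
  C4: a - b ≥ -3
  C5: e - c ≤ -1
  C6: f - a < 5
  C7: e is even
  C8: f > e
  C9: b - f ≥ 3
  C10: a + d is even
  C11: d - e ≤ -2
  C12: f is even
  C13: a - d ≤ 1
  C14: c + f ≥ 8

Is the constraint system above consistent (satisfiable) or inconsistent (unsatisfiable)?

Constraints 3, 4, 5, 9, 11, and 13 give b − f ≥ 3, f − c ≥ -1, c − e ≥ 1, e − d ≥ 2, d − a ≥ -1, a − b ≥ -3.
Adding all 6 inequalities: the left sides telescope to 0, and the right sides sum to 3 + (-1) + 1 + 2 + (-1) + (-3) = 1. So 0 ≥ 1, which is false.

Unsatisfiable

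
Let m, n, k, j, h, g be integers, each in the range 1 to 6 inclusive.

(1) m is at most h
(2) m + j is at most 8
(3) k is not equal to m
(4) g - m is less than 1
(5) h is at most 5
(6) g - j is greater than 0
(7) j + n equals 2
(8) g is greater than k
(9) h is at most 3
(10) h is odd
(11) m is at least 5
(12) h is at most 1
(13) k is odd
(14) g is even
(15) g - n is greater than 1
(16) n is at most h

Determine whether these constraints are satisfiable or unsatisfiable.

From constraint 11: m ≥ 5. From constraints 1 and 12: m ≤ h and h ≤ 1, so m ≤ 1. But 1 < 5, so no value of m works.

Unsatisfiable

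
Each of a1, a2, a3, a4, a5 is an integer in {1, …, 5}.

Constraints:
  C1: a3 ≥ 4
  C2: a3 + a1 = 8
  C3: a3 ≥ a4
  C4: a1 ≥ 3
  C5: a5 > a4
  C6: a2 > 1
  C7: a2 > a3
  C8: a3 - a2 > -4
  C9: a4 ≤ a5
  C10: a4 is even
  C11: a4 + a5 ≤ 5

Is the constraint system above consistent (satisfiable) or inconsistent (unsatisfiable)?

Take a1 = 4, a2 = 5, a3 = 4, a4 = 2, a5 = 3. Then constraint 2: a3 + a1 = 8; constraint 8: a3 - a2 = -1; constraint 11: a4 + a5 = 5, and every other listed constraint is also met.

Satisfiable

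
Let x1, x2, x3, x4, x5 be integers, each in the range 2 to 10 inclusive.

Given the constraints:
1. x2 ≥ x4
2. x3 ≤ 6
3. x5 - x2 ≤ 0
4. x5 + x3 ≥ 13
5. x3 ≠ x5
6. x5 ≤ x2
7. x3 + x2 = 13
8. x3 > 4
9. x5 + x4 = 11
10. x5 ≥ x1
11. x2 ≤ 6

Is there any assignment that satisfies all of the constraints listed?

Unsatisfiable

From constraints 6 and 11: x5 ≤ x2 ≤ 6. From constraint 2: x3 ≤ 6. Hence x5 + x3 ≤ 12. But constraint 4 requires x5 + x3 ≥ 13, and 13 > 12. Contradiction.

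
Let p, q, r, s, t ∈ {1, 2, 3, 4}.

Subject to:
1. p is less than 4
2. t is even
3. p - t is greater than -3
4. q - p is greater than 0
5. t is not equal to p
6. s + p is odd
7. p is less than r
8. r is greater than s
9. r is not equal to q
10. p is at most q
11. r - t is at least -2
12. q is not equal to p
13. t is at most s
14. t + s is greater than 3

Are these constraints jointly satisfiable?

Take p = 1, q = 4, r = 3, s = 2, t = 2. Then constraint 3: p - t = -1; constraint 4: q - p = 3, and every other listed constraint is also met.

Satisfiable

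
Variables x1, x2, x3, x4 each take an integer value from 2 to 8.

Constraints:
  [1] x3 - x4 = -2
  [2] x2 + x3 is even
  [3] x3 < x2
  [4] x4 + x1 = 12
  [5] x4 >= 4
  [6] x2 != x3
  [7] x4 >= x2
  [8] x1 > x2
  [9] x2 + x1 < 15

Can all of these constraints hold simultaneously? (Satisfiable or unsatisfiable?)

Take x1 = 8, x2 = 4, x3 = 2, x4 = 4. Then constraint 1: x3 - x4 = -2; constraint 4: x4 + x1 = 12; constraint 9: x2 + x1 = 12, and every other listed constraint is also met.

Satisfiable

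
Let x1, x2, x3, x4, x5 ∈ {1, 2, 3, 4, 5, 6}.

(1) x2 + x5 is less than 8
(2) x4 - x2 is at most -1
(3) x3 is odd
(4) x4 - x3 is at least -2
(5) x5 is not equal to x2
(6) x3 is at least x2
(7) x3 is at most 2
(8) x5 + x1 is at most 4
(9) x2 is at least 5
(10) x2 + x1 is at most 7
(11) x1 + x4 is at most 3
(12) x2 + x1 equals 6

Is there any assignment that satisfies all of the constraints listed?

Unsatisfiable

From constraints 6 and 9: x3 ≥ x2 and x2 ≥ 5, so x3 ≥ 5. From constraint 7: x3 ≤ 2. But 2 < 5, so no value of x3 works.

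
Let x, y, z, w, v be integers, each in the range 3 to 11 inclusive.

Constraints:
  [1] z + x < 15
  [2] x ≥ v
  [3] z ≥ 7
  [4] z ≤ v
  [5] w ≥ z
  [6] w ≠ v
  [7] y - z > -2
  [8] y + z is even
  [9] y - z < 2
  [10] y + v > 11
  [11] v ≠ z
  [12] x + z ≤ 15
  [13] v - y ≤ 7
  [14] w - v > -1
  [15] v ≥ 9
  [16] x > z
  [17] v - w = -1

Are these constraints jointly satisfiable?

From constraints 2 and 15: x ≥ v ≥ 9. From constraint 3: z ≥ 7. Hence x + z ≥ 16. But constraint 12 requires x + z ≤ 15, and 15 < 16. Contradiction.

Unsatisfiable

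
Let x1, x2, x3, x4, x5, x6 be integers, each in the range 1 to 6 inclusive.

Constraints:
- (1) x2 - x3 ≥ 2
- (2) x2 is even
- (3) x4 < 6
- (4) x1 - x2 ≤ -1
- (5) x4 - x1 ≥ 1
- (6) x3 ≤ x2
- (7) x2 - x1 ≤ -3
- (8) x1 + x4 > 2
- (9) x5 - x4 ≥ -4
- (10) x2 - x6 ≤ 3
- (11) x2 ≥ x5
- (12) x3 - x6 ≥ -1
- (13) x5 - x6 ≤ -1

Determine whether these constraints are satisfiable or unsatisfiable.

Constraints 1, 5, 7, 9, 12, and 13 give x6 − x5 ≥ 1, x5 − x4 ≥ -4, x4 − x1 ≥ 1, x1 − x2 ≥ 3, x2 − x3 ≥ 2, x3 − x6 ≥ -1.
Adding all 6 inequalities: the left sides telescope to 0, and the right sides sum to 1 + (-4) + 1 + 3 + 2 + (-1) = 2. So 0 ≥ 2, which is false.

Unsatisfiable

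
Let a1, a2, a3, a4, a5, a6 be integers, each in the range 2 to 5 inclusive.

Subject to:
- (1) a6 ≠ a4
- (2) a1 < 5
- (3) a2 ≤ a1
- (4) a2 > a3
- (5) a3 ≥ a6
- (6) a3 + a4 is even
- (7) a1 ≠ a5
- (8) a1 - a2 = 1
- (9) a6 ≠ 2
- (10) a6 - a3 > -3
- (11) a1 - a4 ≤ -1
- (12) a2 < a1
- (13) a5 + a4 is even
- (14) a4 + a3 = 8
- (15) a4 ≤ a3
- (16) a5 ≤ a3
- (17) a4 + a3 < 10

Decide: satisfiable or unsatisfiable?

Constraints 4, 11, 12, and 15 give a3 < a2, a2 < a1, a1 < a4, a4 ≤ a3. Chaining: a3 < a2 < a1 < a4 ≤ a3, which forces a3 < a3 — impossible.

Unsatisfiable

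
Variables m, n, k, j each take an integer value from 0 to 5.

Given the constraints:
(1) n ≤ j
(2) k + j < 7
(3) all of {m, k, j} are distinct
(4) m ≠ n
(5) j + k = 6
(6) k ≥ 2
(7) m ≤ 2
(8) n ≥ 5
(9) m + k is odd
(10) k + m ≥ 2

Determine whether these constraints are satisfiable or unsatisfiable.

From constraints 1 and 8: j ≥ n ≥ 5. From constraint 6: k ≥ 2. Hence j + k ≥ 7. But constraint 5 requires j + k = 6, and 6 < 7. Contradiction.

Unsatisfiable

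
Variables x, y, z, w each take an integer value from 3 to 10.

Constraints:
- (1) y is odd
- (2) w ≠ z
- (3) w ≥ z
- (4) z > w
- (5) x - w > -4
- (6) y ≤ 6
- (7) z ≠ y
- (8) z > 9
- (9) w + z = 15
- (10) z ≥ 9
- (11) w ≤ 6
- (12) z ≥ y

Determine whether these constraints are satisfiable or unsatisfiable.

From constraints 3 and 10: w ≥ z and z ≥ 9, so w ≥ 9. From constraint 11: w ≤ 6. But 6 < 9, so no value of w works.

Unsatisfiable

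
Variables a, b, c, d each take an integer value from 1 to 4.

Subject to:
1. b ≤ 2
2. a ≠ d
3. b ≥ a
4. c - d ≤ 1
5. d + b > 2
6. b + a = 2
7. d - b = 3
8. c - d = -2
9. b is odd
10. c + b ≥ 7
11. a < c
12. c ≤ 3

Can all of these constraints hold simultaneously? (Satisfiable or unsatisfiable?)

Unsatisfiable

From constraint 12: c ≤ 3. From constraint 1: b ≤ 2. Hence c + b ≤ 5. But constraint 10 requires c + b ≥ 7, and 7 > 5. Contradiction.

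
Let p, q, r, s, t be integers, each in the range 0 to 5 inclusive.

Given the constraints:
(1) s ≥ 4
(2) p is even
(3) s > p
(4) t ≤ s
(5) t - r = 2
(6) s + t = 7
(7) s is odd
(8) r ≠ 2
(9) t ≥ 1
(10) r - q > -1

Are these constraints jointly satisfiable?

One satisfying assignment is p = 2, q = 0, r = 0, s = 5, t = 2.
For the less obvious constraints — constraint 5: t - r = 2; constraint 6: s + t = 7; constraint 10: r - q = 0 — and the others hold by inspection.

Satisfiable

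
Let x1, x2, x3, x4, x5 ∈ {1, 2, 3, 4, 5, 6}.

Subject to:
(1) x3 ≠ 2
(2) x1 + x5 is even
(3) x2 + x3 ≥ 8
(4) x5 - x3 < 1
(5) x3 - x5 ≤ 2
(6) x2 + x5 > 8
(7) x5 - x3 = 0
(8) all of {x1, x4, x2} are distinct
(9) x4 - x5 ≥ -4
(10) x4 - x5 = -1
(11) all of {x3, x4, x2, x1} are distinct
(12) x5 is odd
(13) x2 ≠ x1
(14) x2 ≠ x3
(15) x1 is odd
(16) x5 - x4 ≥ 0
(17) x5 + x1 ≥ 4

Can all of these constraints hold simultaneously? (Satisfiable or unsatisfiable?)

Satisfiable

One satisfying assignment is x1 = 1, x2 = 6, x3 = 3, x4 = 2, x5 = 3.
For the less obvious constraints — constraint 3: x2 + x3 = 9; constraint 4: x5 - x3 = 0 — and the others hold by inspection.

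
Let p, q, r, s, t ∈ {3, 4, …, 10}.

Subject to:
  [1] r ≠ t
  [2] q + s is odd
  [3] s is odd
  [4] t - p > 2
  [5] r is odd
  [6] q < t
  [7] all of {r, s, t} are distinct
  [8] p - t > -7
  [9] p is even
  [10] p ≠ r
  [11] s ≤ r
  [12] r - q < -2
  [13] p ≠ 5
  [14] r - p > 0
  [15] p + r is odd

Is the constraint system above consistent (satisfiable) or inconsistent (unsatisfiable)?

Try p = 4, q = 8, r = 5, s = 3, t = 9.
Check constraint 4: t - p = 5; constraint 8: p - t = -5; constraint 12: r - q = -3. The remaining constraints are straightforward to verify.

Satisfiable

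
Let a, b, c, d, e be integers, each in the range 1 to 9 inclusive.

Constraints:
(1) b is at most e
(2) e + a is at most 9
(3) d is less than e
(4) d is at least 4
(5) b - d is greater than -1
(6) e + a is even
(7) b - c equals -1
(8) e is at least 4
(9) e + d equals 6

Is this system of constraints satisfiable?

Unsatisfiable

From constraint 8: e ≥ 4. From constraint 4: d ≥ 4. Hence e + d ≥ 8. But constraint 9 requires e + d = 6, and 6 < 8. Contradiction.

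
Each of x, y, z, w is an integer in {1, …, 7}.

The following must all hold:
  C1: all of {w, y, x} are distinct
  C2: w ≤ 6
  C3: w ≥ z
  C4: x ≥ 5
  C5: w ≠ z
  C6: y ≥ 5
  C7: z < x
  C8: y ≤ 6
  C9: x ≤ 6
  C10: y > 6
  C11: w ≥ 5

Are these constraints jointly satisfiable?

Unsatisfiable

Constraints 2, 4, 6, 8, 9, and 11 confine each of w, y, x to the 2 values {5, 6}.
Constraint 1 requires all 3 of them to be distinct, but only 2 values are available — impossible by the pigeonhole principle.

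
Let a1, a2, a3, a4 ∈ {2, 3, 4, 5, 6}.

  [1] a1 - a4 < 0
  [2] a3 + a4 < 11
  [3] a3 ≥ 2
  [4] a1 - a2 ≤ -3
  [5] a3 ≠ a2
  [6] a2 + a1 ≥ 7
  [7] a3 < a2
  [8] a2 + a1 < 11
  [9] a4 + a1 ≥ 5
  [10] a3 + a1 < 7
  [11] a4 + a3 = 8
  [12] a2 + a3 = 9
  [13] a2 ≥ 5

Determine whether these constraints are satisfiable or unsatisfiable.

Satisfiable

The assignment a1 = 3, a2 = 6, a3 = 3, a4 = 5 works:
  constraint 1 holds since a1 - a4 = -2.
  constraint 2 holds since a3 + a4 = 8.
The rest check out directly.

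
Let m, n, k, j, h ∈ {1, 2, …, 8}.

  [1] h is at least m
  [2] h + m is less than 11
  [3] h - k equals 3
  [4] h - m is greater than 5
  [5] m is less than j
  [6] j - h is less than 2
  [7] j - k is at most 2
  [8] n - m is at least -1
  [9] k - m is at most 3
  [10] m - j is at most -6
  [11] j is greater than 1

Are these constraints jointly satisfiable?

Unsatisfiable

Constraints 7, 9, and 10 give j − m ≥ 6, m − k ≥ -3, k − j ≥ -2.
Adding all 3 inequalities: the left sides telescope to 0, and the right sides sum to 6 + (-3) + (-2) = 1. So 0 ≥ 1, which is false.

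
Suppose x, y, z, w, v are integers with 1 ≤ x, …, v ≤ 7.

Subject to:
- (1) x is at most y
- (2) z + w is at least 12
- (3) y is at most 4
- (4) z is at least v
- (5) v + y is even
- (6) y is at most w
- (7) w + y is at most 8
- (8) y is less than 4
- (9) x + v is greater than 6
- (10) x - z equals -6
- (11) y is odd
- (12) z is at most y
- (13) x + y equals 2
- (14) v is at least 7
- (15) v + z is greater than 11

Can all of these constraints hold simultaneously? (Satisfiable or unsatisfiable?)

From constraints 4 and 14: z ≥ v and v ≥ 7, so z ≥ 7. From constraints 3 and 12: z ≤ y and y ≤ 4, so z ≤ 4. But 4 < 7, so no value of z works.

Unsatisfiable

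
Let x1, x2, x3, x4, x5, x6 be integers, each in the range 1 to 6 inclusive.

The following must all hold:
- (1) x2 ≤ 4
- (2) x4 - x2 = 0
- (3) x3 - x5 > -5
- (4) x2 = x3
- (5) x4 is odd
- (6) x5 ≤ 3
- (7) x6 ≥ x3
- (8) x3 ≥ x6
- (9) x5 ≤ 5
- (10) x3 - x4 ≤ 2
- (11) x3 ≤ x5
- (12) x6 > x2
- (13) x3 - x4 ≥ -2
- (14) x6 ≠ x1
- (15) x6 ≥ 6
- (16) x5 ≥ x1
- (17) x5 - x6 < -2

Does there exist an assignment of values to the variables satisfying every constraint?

From constraints 8 and 15: x3 ≥ x6 and x6 ≥ 6, so x3 ≥ 6. From constraints 9 and 11: x3 ≤ x5 and x5 ≤ 5, so x3 ≤ 5. But 5 < 6, so no value of x3 works.

Unsatisfiable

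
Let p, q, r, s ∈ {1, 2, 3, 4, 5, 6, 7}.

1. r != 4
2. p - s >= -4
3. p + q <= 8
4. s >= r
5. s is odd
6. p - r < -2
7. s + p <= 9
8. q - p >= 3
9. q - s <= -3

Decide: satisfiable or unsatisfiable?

Unsatisfiable

Constraints 2, 8, and 9 give p − s ≥ -4, s − q ≥ 3, q − p ≥ 3.
Adding all 3 inequalities: the left sides telescope to 0, and the right sides sum to (-4) + 3 + 3 = 2. So 0 ≥ 2, which is false.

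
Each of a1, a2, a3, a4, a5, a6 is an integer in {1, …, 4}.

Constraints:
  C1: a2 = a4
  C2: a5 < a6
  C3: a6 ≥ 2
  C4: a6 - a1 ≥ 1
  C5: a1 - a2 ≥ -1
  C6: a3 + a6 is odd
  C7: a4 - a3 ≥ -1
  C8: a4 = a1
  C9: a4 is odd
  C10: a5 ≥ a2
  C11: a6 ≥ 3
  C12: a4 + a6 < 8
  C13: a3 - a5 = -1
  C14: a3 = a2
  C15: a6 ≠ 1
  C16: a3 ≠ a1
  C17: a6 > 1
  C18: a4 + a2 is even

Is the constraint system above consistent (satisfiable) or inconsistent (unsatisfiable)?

Unsatisfiable

From constraints 1, 8, and 14, a3 = a2 = a4 = a1, so a3 = a1. But constraint 16 says a3 ≠ a1. Contradiction.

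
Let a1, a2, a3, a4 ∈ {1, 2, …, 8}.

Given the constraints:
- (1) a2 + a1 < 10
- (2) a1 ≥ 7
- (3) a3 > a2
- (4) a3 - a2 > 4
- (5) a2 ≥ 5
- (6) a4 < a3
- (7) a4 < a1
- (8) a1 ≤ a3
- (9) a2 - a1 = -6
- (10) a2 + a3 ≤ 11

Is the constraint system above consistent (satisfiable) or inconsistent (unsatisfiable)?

Unsatisfiable

From constraint 5: a2 ≥ 5. From constraints 2 and 8: a3 ≥ a1 ≥ 7. Hence a2 + a3 ≥ 12. But constraint 10 requires a2 + a3 ≤ 11, and 11 < 12. Contradiction.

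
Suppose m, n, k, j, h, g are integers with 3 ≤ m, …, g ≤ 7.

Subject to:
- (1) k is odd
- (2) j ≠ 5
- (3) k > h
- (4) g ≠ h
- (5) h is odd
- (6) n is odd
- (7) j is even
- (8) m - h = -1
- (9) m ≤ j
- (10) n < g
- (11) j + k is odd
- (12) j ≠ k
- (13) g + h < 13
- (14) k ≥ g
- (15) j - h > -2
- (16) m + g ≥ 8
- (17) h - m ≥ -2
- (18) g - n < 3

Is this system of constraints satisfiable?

Take m = 4, n = 5, k = 7, j = 6, h = 5, g = 6. Then constraint 8: m - h = -1; constraint 13: g + h = 11, and every other listed constraint is also met.

Satisfiable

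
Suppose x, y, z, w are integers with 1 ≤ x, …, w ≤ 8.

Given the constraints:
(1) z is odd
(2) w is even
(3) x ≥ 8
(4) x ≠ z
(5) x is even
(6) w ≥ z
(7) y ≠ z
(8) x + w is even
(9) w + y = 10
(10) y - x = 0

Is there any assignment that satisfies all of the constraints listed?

Try x = 8, y = 8, z = 1, w = 2.
Check constraint 1: z = 1 is odd; constraint 9: w + y = 10; constraint 10: y - x = 0. The remaining constraints are straightforward to verify.

Satisfiable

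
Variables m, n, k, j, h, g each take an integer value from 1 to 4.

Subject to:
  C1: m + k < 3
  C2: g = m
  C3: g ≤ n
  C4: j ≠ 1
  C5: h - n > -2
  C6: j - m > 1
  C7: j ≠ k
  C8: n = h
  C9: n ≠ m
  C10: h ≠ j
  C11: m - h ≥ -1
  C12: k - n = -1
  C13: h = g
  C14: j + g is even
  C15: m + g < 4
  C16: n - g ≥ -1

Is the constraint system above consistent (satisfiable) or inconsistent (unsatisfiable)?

Unsatisfiable

From constraints 2, 8, and 13, n = h = g = m, so n = m. But constraint 9 says n ≠ m. Contradiction.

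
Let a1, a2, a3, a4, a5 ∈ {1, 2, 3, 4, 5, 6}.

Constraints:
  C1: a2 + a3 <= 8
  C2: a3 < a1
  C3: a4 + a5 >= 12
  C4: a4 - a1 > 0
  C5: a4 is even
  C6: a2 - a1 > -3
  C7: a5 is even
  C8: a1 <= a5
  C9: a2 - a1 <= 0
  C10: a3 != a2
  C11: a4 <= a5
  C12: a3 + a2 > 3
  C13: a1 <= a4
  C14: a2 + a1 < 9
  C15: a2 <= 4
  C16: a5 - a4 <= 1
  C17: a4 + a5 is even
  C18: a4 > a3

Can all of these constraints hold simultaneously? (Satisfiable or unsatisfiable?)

Try a1 = 4, a2 = 2, a3 = 3, a4 = 6, a5 = 6.
Check constraint 1: a2 + a3 = 5; constraint 3: a4 + a5 = 12; constraint 4: a4 - a1 = 2. The remaining constraints are straightforward to verify.

Satisfiable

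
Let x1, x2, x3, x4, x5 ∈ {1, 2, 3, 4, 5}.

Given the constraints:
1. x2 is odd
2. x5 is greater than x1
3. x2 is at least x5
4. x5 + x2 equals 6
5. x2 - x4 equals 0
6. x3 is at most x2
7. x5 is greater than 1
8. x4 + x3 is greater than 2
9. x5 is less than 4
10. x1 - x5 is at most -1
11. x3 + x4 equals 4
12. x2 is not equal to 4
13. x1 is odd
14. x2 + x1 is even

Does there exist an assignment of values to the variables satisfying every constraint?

Satisfiable

One satisfying assignment is x1 = 1, x2 = 3, x3 = 1, x4 = 3, x5 = 3.
For the less obvious constraints — constraint 4: x5 + x2 = 6; constraint 5: x2 - x4 = 0; constraint 8: x4 + x3 = 4 — and the others hold by inspection.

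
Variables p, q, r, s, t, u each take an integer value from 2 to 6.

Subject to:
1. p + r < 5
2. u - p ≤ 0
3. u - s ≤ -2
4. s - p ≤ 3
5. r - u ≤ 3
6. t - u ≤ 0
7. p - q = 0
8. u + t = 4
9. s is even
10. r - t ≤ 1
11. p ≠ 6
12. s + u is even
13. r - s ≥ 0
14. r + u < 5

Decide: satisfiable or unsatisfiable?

Unsatisfiable

Constraints 3, 6, 10, and 13 give u − t ≥ 0, t − r ≥ -1, r − s ≥ 0, s − u ≥ 2.
Adding all 4 inequalities: the left sides telescope to 0, and the right sides sum to 0 + (-1) + 0 + 2 = 1. So 0 ≥ 1, which is false.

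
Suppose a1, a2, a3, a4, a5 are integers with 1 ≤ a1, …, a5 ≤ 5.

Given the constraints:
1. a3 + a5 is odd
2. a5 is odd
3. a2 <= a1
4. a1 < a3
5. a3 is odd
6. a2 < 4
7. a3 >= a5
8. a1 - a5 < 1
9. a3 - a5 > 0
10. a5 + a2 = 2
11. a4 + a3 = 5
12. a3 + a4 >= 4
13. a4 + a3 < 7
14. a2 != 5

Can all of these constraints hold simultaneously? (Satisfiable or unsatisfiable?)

Constraint 5 makes a3 odd and constraint 2 makes a5 odd, so a3 + a5 must be even. Constraint 1 says a3 + a5 is odd — contradiction.

Unsatisfiable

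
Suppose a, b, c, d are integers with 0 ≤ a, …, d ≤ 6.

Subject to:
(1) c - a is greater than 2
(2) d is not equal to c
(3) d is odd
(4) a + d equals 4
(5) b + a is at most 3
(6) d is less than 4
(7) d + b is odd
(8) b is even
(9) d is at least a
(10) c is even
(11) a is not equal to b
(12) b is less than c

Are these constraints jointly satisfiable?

Satisfiable

Try a = 1, b = 0, c = 6, d = 3.
Check constraint 1: c - a = 5; constraint 4: a + d = 4; constraint 5: b + a = 1. The remaining constraints are straightforward to verify.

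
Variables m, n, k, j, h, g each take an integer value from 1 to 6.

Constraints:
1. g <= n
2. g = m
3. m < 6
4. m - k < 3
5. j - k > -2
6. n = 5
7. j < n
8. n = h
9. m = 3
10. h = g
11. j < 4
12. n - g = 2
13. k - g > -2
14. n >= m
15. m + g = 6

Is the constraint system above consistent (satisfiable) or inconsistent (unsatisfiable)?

Constraint 6 fixes n = 5 and constraint 9 fixes m = 3. Constraints 2, 8, and 10 give n = h = g = m, so n = m. But 5 ≠ 3 — contradiction.

Unsatisfiable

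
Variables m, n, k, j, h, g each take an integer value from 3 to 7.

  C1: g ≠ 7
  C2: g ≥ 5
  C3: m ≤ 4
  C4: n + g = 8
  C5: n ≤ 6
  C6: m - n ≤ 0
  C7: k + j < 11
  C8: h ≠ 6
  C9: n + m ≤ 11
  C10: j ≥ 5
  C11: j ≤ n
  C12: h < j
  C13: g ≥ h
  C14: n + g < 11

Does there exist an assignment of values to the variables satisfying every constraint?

From constraints 10 and 11: n ≥ j ≥ 5. From constraint 2: g ≥ 5. Hence n + g ≥ 10. But constraint 4 requires n + g = 8, and 8 < 10. Contradiction.

Unsatisfiable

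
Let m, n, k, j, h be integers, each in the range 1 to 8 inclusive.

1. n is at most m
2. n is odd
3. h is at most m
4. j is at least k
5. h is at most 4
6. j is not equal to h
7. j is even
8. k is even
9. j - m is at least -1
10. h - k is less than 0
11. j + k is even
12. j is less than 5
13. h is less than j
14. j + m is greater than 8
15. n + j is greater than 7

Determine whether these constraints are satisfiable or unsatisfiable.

One satisfying assignment is m = 5, n = 5, k = 4, j = 4, h = 2.
For the less obvious constraints — constraint 9: j - m = -1; constraint 10: h - k = -2 — and the others hold by inspection.

Satisfiable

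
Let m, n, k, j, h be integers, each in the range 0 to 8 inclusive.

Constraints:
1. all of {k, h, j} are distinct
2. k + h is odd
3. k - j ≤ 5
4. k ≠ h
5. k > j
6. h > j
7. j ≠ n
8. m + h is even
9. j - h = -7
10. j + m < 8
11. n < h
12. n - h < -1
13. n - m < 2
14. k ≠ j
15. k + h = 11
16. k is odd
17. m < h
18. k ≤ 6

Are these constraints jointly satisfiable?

Setting (m, n, k, j, h) = (4, 5, 3, 1, 8) satisfies everything: constraint 3: k - j = 2; constraint 9: j - h = -7; constraint 10: j + m = 5, and the others follow.

Satisfiable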